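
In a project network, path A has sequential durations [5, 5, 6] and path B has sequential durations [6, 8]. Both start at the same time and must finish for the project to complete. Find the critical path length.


Path A total = 5 + 5 + 6 = 16
Path B total = 6 + 8 = 14
Critical path = longest path = max(16, 14) = 16

16


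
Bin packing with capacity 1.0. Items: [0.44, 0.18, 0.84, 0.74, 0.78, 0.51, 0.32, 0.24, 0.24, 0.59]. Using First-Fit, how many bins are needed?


Place items sequentially using First-Fit:
  Item 0.44 -> new Bin 1
  Item 0.18 -> Bin 1 (now 0.62)
  Item 0.84 -> new Bin 2
  Item 0.74 -> new Bin 3
  Item 0.78 -> new Bin 4
  Item 0.51 -> new Bin 5
  Item 0.32 -> Bin 1 (now 0.94)
  Item 0.24 -> Bin 3 (now 0.98)
  Item 0.24 -> Bin 5 (now 0.75)
  Item 0.59 -> new Bin 6
Total bins used = 6

6


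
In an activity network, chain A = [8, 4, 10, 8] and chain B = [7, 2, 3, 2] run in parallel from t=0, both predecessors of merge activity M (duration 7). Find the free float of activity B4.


ES(B4) = sum of predecessors on chain B = 12
EF(B4) = ES + duration = 12 + 2 = 14
Successor of B4 is M. ES(M) = max(sum(A), sum(B)) = max(30, 14) = 30
Free float = ES(successor) - EF(current) = 30 - 14 = 16

16


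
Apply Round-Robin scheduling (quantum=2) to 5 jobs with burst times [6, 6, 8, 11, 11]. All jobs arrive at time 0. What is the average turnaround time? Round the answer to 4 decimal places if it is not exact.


Time quantum = 2
Execution trace:
  J1 runs 2 units, time = 2
  J2 runs 2 units, time = 4
  J3 runs 2 units, time = 6
  J4 runs 2 units, time = 8
  J5 runs 2 units, time = 10
  J1 runs 2 units, time = 12
  J2 runs 2 units, time = 14
  J3 runs 2 units, time = 16
  J4 runs 2 units, time = 18
  J5 runs 2 units, time = 20
  J1 runs 2 units, time = 22
  J2 runs 2 units, time = 24
  J3 runs 2 units, time = 26
  J4 runs 2 units, time = 28
  J5 runs 2 units, time = 30
  J3 runs 2 units, time = 32
  J4 runs 2 units, time = 34
  J5 runs 2 units, time = 36
  J4 runs 2 units, time = 38
  J5 runs 2 units, time = 40
  J4 runs 1 units, time = 41
  J5 runs 1 units, time = 42
Finish times: [22, 24, 32, 41, 42]
Average turnaround = 161/5 = 32.2

32.2


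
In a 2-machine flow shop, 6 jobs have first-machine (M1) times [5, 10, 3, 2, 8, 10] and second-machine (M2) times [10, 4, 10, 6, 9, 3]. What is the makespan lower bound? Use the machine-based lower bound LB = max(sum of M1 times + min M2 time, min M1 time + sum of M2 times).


LB1 = sum(M1 times) + min(M2 times) = 38 + 3 = 41
LB2 = min(M1 times) + sum(M2 times) = 2 + 42 = 44
Lower bound = max(LB1, LB2) = max(41, 44) = 44

44


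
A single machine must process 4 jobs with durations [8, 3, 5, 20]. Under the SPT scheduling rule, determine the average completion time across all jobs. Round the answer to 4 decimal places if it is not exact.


Sort jobs by processing time (SPT order): [3, 5, 8, 20]
Compute completion times sequentially:
  Job 1: processing = 3, completes at 3
  Job 2: processing = 5, completes at 8
  Job 3: processing = 8, completes at 16
  Job 4: processing = 20, completes at 36
Sum of completion times = 63
Average completion time = 63/4 = 15.75

15.75


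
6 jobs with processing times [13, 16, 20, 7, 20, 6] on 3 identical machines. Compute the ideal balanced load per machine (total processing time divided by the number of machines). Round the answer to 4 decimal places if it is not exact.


Total processing time = 13 + 16 + 20 + 7 + 20 + 6 = 82
Number of machines = 3
Ideal balanced load = 82 / 3 = 27.3333

27.3333


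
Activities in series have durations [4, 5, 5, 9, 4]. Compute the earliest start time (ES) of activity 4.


Activity 4 starts after activities 1 through 3 complete.
Predecessor durations: [4, 5, 5]
ES = 4 + 5 + 5 = 14

14


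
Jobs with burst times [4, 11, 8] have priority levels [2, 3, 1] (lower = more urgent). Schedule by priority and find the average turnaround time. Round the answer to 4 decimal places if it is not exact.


Sort by priority (ascending = highest first):
Order: [(1, 8), (2, 4), (3, 11)]
Completion times:
  Priority 1, burst=8, C=8
  Priority 2, burst=4, C=12
  Priority 3, burst=11, C=23
Average turnaround = 43/3 = 14.3333

14.3333


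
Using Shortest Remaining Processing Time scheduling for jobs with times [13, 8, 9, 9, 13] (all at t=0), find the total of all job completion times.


Since all jobs arrive at t=0, SRPT equals SPT ordering.
SPT order: [8, 9, 9, 13, 13]
Completion times:
  Job 1: p=8, C=8
  Job 2: p=9, C=17
  Job 3: p=9, C=26
  Job 4: p=13, C=39
  Job 5: p=13, C=52
Total completion time = 8 + 17 + 26 + 39 + 52 = 142

142


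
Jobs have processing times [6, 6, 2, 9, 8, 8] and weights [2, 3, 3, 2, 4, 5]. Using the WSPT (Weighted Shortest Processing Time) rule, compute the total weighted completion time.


Compute p/w ratios and sort ascending (WSPT): [(2, 3), (8, 5), (6, 3), (8, 4), (6, 2), (9, 2)]
Compute weighted completion times:
  Job (p=2,w=3): C=2, w*C=3*2=6
  Job (p=8,w=5): C=10, w*C=5*10=50
  Job (p=6,w=3): C=16, w*C=3*16=48
  Job (p=8,w=4): C=24, w*C=4*24=96
  Job (p=6,w=2): C=30, w*C=2*30=60
  Job (p=9,w=2): C=39, w*C=2*39=78
Total weighted completion time = 338

338


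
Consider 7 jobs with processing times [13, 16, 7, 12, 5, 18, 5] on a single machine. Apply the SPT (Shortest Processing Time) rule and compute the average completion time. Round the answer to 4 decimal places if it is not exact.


Sort jobs by processing time (SPT order): [5, 5, 7, 12, 13, 16, 18]
Compute completion times sequentially:
  Job 1: processing = 5, completes at 5
  Job 2: processing = 5, completes at 10
  Job 3: processing = 7, completes at 17
  Job 4: processing = 12, completes at 29
  Job 5: processing = 13, completes at 42
  Job 6: processing = 16, completes at 58
  Job 7: processing = 18, completes at 76
Sum of completion times = 237
Average completion time = 237/7 = 33.8571

33.8571


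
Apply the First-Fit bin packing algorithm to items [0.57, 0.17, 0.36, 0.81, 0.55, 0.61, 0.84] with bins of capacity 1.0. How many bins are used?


Place items sequentially using First-Fit:
  Item 0.57 -> new Bin 1
  Item 0.17 -> Bin 1 (now 0.74)
  Item 0.36 -> new Bin 2
  Item 0.81 -> new Bin 3
  Item 0.55 -> Bin 2 (now 0.91)
  Item 0.61 -> new Bin 4
  Item 0.84 -> new Bin 5
Total bins used = 5

5


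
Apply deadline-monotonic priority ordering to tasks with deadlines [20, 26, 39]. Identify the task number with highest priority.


Sort tasks by relative deadline (ascending):
  Task 1: deadline = 20
  Task 2: deadline = 26
  Task 3: deadline = 39
Priority order (highest first): [1, 2, 3]
Highest priority task = 1

1


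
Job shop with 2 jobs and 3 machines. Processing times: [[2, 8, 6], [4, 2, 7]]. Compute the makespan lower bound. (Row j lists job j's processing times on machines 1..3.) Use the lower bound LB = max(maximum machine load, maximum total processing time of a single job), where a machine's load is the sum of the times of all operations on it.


Machine loads:
  Machine 1: 2 + 4 = 6
  Machine 2: 8 + 2 = 10
  Machine 3: 6 + 7 = 13
Max machine load = 13
Job totals:
  Job 1: 16
  Job 2: 13
Max job total = 16
Lower bound = max(13, 16) = 16

16


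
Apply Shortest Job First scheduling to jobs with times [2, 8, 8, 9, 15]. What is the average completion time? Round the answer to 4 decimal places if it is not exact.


SJF order (ascending): [2, 8, 8, 9, 15]
Completion times:
  Job 1: burst=2, C=2
  Job 2: burst=8, C=10
  Job 3: burst=8, C=18
  Job 4: burst=9, C=27
  Job 5: burst=15, C=42
Average completion = 99/5 = 19.8

19.8


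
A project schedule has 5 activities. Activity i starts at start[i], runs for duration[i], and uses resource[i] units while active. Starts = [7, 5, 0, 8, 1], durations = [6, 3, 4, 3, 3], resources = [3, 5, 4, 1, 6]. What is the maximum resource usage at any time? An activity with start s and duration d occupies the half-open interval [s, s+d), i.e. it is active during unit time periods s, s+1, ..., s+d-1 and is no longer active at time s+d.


Each activity i is active on [start_i, start_i + duration_i).
Compute total resource usage per time slot:
  t=0: active resources = [4], total = 4
  t=1: active resources = [4, 6], total = 10
  t=2: active resources = [4, 6], total = 10
  t=3: active resources = [4, 6], total = 10
  t=4: active resources = [], total = 0
  t=5: active resources = [5], total = 5
  t=6: active resources = [5], total = 5
  t=7: active resources = [3, 5], total = 8
  t=8: active resources = [3, 1], total = 4
  t=9: active resources = [3, 1], total = 4
  t=10: active resources = [3, 1], total = 4
  t=11: active resources = [3], total = 3
  t=12: active resources = [3], total = 3
Peak resource demand = 10

10


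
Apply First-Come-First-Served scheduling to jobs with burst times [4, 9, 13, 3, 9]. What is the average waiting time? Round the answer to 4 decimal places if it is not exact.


FCFS order (as given): [4, 9, 13, 3, 9]
Waiting times:
  Job 1: wait = 0
  Job 2: wait = 4
  Job 3: wait = 13
  Job 4: wait = 26
  Job 5: wait = 29
Sum of waiting times = 72
Average waiting time = 72/5 = 14.4

14.4


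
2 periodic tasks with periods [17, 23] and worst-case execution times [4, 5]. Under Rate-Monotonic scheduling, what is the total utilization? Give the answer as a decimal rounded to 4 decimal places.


Compute individual utilizations (exact fractions):
  Task 1: C/T = 4/17 (approx. 0.2353)
  Task 2: C/T = 5/23 (approx. 0.2174)
Total utilization U = 4/17 + 5/23 = 177/391
Rounded to 4 decimal places: U = 0.4527
RM (Liu & Layland) bound for 2 tasks = 0.828427; compare with U = 177/391 (approx. 0.452685)
U <= bound, so schedulable by RM sufficient condition.

0.4527


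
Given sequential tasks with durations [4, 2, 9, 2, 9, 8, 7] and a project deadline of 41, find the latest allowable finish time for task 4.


LF(activity 4) = deadline - sum of successor durations
Successors: activities 5 through 7 with durations [9, 8, 7]
Sum of successor durations = 24
LF = 41 - 24 = 17

17


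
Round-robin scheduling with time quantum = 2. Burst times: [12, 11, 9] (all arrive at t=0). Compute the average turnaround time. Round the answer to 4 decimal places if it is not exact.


Time quantum = 2
Execution trace:
  J1 runs 2 units, time = 2
  J2 runs 2 units, time = 4
  J3 runs 2 units, time = 6
  J1 runs 2 units, time = 8
  J2 runs 2 units, time = 10
  J3 runs 2 units, time = 12
  J1 runs 2 units, time = 14
  J2 runs 2 units, time = 16
  J3 runs 2 units, time = 18
  J1 runs 2 units, time = 20
  J2 runs 2 units, time = 22
  J3 runs 2 units, time = 24
  J1 runs 2 units, time = 26
  J2 runs 2 units, time = 28
  J3 runs 1 units, time = 29
  J1 runs 2 units, time = 31
  J2 runs 1 units, time = 32
Finish times: [31, 32, 29]
Average turnaround = 92/3 = 30.6667

30.6667


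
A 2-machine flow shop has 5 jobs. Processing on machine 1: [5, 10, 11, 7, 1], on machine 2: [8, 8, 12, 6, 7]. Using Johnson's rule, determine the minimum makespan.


Apply Johnson's rule:
  Group 1 (a <= b): [(5, 1, 7), (1, 5, 8), (3, 11, 12)]
  Group 2 (a > b): [(2, 10, 8), (4, 7, 6)]
Optimal job order: [5, 1, 3, 2, 4]
Schedule:
  Job 5: M1 done at 1, M2 done at 8
  Job 1: M1 done at 6, M2 done at 16
  Job 3: M1 done at 17, M2 done at 29
  Job 2: M1 done at 27, M2 done at 37
  Job 4: M1 done at 34, M2 done at 43
Makespan = 43

43


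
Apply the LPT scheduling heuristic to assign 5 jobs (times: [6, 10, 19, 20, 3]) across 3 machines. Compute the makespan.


Sort jobs in decreasing order (LPT): [20, 19, 10, 6, 3]
Assign each job to the least loaded machine:
  Machine 1: jobs [20], load = 20
  Machine 2: jobs [19], load = 19
  Machine 3: jobs [10, 6, 3], load = 19
Makespan = max load = 20

20


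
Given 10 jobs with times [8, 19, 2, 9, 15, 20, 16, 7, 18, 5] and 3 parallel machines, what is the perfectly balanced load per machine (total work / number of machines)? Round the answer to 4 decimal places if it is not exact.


Total processing time = 8 + 19 + 2 + 9 + 15 + 20 + 16 + 7 + 18 + 5 = 119
Number of machines = 3
Ideal balanced load = 119 / 3 = 39.6667

39.6667


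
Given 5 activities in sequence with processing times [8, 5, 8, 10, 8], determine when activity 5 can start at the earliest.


Activity 5 starts after activities 1 through 4 complete.
Predecessor durations: [8, 5, 8, 10]
ES = 8 + 5 + 8 + 10 = 31

31


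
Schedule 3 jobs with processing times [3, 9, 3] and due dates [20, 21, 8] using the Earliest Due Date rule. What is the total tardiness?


Sort by due date (EDD order): [(3, 8), (3, 20), (9, 21)]
Compute completion times and tardiness:
  Job 1: p=3, d=8, C=3, tardiness=max(0,3-8)=0
  Job 2: p=3, d=20, C=6, tardiness=max(0,6-20)=0
  Job 3: p=9, d=21, C=15, tardiness=max(0,15-21)=0
Total tardiness = 0

0


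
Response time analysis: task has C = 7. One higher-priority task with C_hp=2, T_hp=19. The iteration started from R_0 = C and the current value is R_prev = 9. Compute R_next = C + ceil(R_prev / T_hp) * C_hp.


R_next = C + ceil(R_prev / T_hp) * C_hp
ceil(9 / 19) = ceil(0.4737) = 1
Interference = 1 * 2 = 2
R_next = 7 + 2 = 9
R_next = R_prev, so the iteration has converged (response time = 9).

9


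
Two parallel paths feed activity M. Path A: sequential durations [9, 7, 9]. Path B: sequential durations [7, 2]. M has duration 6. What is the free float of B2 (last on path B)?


ES(B2) = sum of predecessors on chain B = 7
EF(B2) = ES + duration = 7 + 2 = 9
Successor of B2 is M. ES(M) = max(sum(A), sum(B)) = max(25, 9) = 25
Free float = ES(successor) - EF(current) = 25 - 9 = 16

16


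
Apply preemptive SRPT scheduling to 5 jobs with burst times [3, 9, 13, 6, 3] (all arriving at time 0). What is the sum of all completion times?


Since all jobs arrive at t=0, SRPT equals SPT ordering.
SPT order: [3, 3, 6, 9, 13]
Completion times:
  Job 1: p=3, C=3
  Job 2: p=3, C=6
  Job 3: p=6, C=12
  Job 4: p=9, C=21
  Job 5: p=13, C=34
Total completion time = 3 + 6 + 12 + 21 + 34 = 76

76


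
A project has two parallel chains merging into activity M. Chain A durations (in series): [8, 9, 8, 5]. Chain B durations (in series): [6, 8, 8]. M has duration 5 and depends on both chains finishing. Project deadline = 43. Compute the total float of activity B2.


Forward pass: ES(B2) = sum of predecessors on chain B = 6
EF = ES + duration = 6 + 8 = 14
Backward pass: LF(M) = deadline = 43; LS(M) = 43 - 5 = 38
LF(B2) = LS(M) - sum(successors on chain B) = 38 - 8 = 30
LS = LF - duration = 30 - 8 = 22
Total float = LS - ES = 22 - 6 = 16

16


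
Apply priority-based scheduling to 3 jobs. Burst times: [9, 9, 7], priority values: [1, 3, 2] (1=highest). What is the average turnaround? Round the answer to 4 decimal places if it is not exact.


Sort by priority (ascending = highest first):
Order: [(1, 9), (2, 7), (3, 9)]
Completion times:
  Priority 1, burst=9, C=9
  Priority 2, burst=7, C=16
  Priority 3, burst=9, C=25
Average turnaround = 50/3 = 16.6667

16.6667


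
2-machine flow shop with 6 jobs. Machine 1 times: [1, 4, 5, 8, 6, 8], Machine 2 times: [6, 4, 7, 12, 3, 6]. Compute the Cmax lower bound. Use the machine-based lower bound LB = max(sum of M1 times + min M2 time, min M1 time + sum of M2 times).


LB1 = sum(M1 times) + min(M2 times) = 32 + 3 = 35
LB2 = min(M1 times) + sum(M2 times) = 1 + 38 = 39
Lower bound = max(LB1, LB2) = max(35, 39) = 39

39


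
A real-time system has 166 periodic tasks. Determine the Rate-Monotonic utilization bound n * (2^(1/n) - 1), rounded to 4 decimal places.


Compute 2^(1/166) = 1.0041843153
Subtract 1: 1.0041843153 - 1 = 0.0041843153
Multiply by n: 166 * 0.0041843153 = 0.6945963398
Round to 4 dp: 0.6946

0.6946


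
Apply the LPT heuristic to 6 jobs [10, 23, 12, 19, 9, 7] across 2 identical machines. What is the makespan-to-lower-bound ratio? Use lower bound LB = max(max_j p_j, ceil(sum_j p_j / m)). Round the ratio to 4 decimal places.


LPT order: [23, 19, 12, 10, 9, 7]
Machine loads after assignment: [40, 40]
LPT makespan = 40
Lower bound = max(max_job, ceil(total/2)) = max(23, 40) = 40
Ratio = 40 / 40 = 1.0

1.0


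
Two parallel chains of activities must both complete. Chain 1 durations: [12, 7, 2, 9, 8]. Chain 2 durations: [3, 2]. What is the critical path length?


Path A total = 12 + 7 + 2 + 9 + 8 = 38
Path B total = 3 + 2 = 5
Critical path = longest path = max(38, 5) = 38

38


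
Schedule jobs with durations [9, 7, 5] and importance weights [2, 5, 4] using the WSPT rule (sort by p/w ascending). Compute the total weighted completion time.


Compute p/w ratios and sort ascending (WSPT): [(5, 4), (7, 5), (9, 2)]
Compute weighted completion times:
  Job (p=5,w=4): C=5, w*C=4*5=20
  Job (p=7,w=5): C=12, w*C=5*12=60
  Job (p=9,w=2): C=21, w*C=2*21=42
Total weighted completion time = 122

122


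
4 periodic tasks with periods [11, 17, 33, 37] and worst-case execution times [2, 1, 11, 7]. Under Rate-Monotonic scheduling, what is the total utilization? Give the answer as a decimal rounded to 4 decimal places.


Compute individual utilizations (exact fractions):
  Task 1: C/T = 2/11 (approx. 0.1818)
  Task 2: C/T = 1/17 (approx. 0.0588)
  Task 3: C/T = 11/33 = 1/3 (approx. 0.3333)
  Task 4: C/T = 7/37 (approx. 0.1892)
Total utilization U = 2/11 + 1/17 + 1/3 + 7/37 = 15841/20757
Rounded to 4 decimal places: U = 0.7632
RM (Liu & Layland) bound for 4 tasks = 0.756828; compare with U = 15841/20757 (approx. 0.763164)
bound < U <= 1, so the RM sufficient condition is not met (inconclusive; an exact test such as response-time analysis is needed).

0.7632


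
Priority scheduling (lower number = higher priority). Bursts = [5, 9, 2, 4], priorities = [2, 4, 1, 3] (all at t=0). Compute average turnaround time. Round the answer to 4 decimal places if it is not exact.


Sort by priority (ascending = highest first):
Order: [(1, 2), (2, 5), (3, 4), (4, 9)]
Completion times:
  Priority 1, burst=2, C=2
  Priority 2, burst=5, C=7
  Priority 3, burst=4, C=11
  Priority 4, burst=9, C=20
Average turnaround = 40/4 = 10.0

10.0


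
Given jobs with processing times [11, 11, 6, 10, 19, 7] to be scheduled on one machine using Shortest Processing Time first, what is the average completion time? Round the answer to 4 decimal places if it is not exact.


Sort jobs by processing time (SPT order): [6, 7, 10, 11, 11, 19]
Compute completion times sequentially:
  Job 1: processing = 6, completes at 6
  Job 2: processing = 7, completes at 13
  Job 3: processing = 10, completes at 23
  Job 4: processing = 11, completes at 34
  Job 5: processing = 11, completes at 45
  Job 6: processing = 19, completes at 64
Sum of completion times = 185
Average completion time = 185/6 = 30.8333

30.8333


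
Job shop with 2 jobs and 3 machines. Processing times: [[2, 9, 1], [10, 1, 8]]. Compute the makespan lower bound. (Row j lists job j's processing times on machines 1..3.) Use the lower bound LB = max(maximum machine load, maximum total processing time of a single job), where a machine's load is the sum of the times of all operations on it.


Machine loads:
  Machine 1: 2 + 10 = 12
  Machine 2: 9 + 1 = 10
  Machine 3: 1 + 8 = 9
Max machine load = 12
Job totals:
  Job 1: 12
  Job 2: 19
Max job total = 19
Lower bound = max(12, 19) = 19

19


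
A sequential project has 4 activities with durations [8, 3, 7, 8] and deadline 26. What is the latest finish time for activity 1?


LF(activity 1) = deadline - sum of successor durations
Successors: activities 2 through 4 with durations [3, 7, 8]
Sum of successor durations = 18
LF = 26 - 18 = 8

8


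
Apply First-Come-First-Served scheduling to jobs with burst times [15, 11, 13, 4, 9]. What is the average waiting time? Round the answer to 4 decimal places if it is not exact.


FCFS order (as given): [15, 11, 13, 4, 9]
Waiting times:
  Job 1: wait = 0
  Job 2: wait = 15
  Job 3: wait = 26
  Job 4: wait = 39
  Job 5: wait = 43
Sum of waiting times = 123
Average waiting time = 123/5 = 24.6

24.6


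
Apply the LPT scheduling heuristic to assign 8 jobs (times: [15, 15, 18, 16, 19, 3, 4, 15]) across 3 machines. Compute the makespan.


Sort jobs in decreasing order (LPT): [19, 18, 16, 15, 15, 15, 4, 3]
Assign each job to the least loaded machine:
  Machine 1: jobs [19, 15], load = 34
  Machine 2: jobs [18, 15, 3], load = 36
  Machine 3: jobs [16, 15, 4], load = 35
Makespan = max load = 36

36


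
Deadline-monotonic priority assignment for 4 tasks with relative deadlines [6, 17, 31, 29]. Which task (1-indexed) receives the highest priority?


Sort tasks by relative deadline (ascending):
  Task 1: deadline = 6
  Task 2: deadline = 17
  Task 4: deadline = 29
  Task 3: deadline = 31
Priority order (highest first): [1, 2, 4, 3]
Highest priority task = 1

1


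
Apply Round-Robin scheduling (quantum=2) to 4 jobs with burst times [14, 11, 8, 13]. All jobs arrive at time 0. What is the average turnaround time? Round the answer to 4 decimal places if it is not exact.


Time quantum = 2
Execution trace:
  J1 runs 2 units, time = 2
  J2 runs 2 units, time = 4
  J3 runs 2 units, time = 6
  J4 runs 2 units, time = 8
  J1 runs 2 units, time = 10
  J2 runs 2 units, time = 12
  J3 runs 2 units, time = 14
  J4 runs 2 units, time = 16
  J1 runs 2 units, time = 18
  J2 runs 2 units, time = 20
  J3 runs 2 units, time = 22
  J4 runs 2 units, time = 24
  J1 runs 2 units, time = 26
  J2 runs 2 units, time = 28
  J3 runs 2 units, time = 30
  J4 runs 2 units, time = 32
  J1 runs 2 units, time = 34
  J2 runs 2 units, time = 36
  J4 runs 2 units, time = 38
  J1 runs 2 units, time = 40
  J2 runs 1 units, time = 41
  J4 runs 2 units, time = 43
  J1 runs 2 units, time = 45
  J4 runs 1 units, time = 46
Finish times: [45, 41, 30, 46]
Average turnaround = 162/4 = 40.5

40.5


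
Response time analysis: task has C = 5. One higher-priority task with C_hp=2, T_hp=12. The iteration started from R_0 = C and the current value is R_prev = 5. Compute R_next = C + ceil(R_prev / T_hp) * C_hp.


R_next = C + ceil(R_prev / T_hp) * C_hp
ceil(5 / 12) = ceil(0.4167) = 1
Interference = 1 * 2 = 2
R_next = 5 + 2 = 7

7


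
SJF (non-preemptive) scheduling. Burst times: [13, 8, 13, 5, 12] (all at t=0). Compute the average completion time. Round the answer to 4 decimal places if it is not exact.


SJF order (ascending): [5, 8, 12, 13, 13]
Completion times:
  Job 1: burst=5, C=5
  Job 2: burst=8, C=13
  Job 3: burst=12, C=25
  Job 4: burst=13, C=38
  Job 5: burst=13, C=51
Average completion = 132/5 = 26.4

26.4


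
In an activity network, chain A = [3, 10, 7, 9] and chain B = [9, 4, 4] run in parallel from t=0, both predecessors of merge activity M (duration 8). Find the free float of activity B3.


ES(B3) = sum of predecessors on chain B = 13
EF(B3) = ES + duration = 13 + 4 = 17
Successor of B3 is M. ES(M) = max(sum(A), sum(B)) = max(29, 17) = 29
Free float = ES(successor) - EF(current) = 29 - 17 = 12

12


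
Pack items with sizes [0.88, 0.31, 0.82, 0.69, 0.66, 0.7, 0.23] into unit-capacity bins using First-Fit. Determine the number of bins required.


Place items sequentially using First-Fit:
  Item 0.88 -> new Bin 1
  Item 0.31 -> new Bin 2
  Item 0.82 -> new Bin 3
  Item 0.69 -> Bin 2 (now 1.0)
  Item 0.66 -> new Bin 4
  Item 0.7 -> new Bin 5
  Item 0.23 -> Bin 4 (now 0.89)
Total bins used = 5

5


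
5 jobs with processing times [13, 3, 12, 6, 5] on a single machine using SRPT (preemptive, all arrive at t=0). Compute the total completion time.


Since all jobs arrive at t=0, SRPT equals SPT ordering.
SPT order: [3, 5, 6, 12, 13]
Completion times:
  Job 1: p=3, C=3
  Job 2: p=5, C=8
  Job 3: p=6, C=14
  Job 4: p=12, C=26
  Job 5: p=13, C=39
Total completion time = 3 + 8 + 14 + 26 + 39 = 90

90


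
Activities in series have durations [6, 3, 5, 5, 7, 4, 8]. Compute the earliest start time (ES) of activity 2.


Activity 2 starts after activities 1 through 1 complete.
Predecessor durations: [6]
ES = 6 = 6

6


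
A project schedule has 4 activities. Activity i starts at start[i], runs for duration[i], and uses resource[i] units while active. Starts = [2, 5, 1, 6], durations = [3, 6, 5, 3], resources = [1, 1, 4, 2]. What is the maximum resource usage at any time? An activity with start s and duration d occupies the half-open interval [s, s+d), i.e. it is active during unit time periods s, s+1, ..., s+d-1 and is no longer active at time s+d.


Each activity i is active on [start_i, start_i + duration_i).
Compute total resource usage per time slot:
  t=0: active resources = [], total = 0
  t=1: active resources = [4], total = 4
  t=2: active resources = [1, 4], total = 5
  t=3: active resources = [1, 4], total = 5
  t=4: active resources = [1, 4], total = 5
  t=5: active resources = [1, 4], total = 5
  t=6: active resources = [1, 2], total = 3
  t=7: active resources = [1, 2], total = 3
  t=8: active resources = [1, 2], total = 3
  t=9: active resources = [1], total = 1
  t=10: active resources = [1], total = 1
Peak resource demand = 5

5


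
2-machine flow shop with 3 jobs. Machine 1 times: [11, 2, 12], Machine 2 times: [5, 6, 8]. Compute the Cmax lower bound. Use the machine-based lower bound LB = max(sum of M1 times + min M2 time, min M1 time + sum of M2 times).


LB1 = sum(M1 times) + min(M2 times) = 25 + 5 = 30
LB2 = min(M1 times) + sum(M2 times) = 2 + 19 = 21
Lower bound = max(LB1, LB2) = max(30, 21) = 30

30


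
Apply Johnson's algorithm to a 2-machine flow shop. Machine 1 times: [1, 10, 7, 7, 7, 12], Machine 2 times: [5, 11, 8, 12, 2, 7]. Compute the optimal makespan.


Apply Johnson's rule:
  Group 1 (a <= b): [(1, 1, 5), (3, 7, 8), (4, 7, 12), (2, 10, 11)]
  Group 2 (a > b): [(6, 12, 7), (5, 7, 2)]
Optimal job order: [1, 3, 4, 2, 6, 5]
Schedule:
  Job 1: M1 done at 1, M2 done at 6
  Job 3: M1 done at 8, M2 done at 16
  Job 4: M1 done at 15, M2 done at 28
  Job 2: M1 done at 25, M2 done at 39
  Job 6: M1 done at 37, M2 done at 46
  Job 5: M1 done at 44, M2 done at 48
Makespan = 48

48


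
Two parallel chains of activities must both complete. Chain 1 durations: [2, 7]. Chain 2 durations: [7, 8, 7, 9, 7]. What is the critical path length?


Path A total = 2 + 7 = 9
Path B total = 7 + 8 + 7 + 9 + 7 = 38
Critical path = longest path = max(9, 38) = 38

38


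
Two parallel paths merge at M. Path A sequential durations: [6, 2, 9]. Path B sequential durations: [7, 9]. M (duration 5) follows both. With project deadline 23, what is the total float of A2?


Forward pass: ES(A2) = sum of predecessors on chain A = 6
EF = ES + duration = 6 + 2 = 8
Backward pass: LF(M) = deadline = 23; LS(M) = 23 - 5 = 18
LF(A2) = LS(M) - sum(successors on chain A) = 18 - 9 = 9
LS = LF - duration = 9 - 2 = 7
Total float = LS - ES = 7 - 6 = 1

1


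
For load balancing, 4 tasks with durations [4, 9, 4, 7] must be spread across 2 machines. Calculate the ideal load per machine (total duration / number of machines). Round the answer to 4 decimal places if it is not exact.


Total processing time = 4 + 9 + 4 + 7 = 24
Number of machines = 2
Ideal balanced load = 24 / 2 = 12.0

12.0


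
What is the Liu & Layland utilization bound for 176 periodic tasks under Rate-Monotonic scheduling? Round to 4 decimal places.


Compute 2^(1/176) = 1.0039461017
Subtract 1: 1.0039461017 - 1 = 0.0039461017
Multiply by n: 176 * 0.0039461017 = 0.6945138992
Round to 4 dp: 0.6945

0.6945


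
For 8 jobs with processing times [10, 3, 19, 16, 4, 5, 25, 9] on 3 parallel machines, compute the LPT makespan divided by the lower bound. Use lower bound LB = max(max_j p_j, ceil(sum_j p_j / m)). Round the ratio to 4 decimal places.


LPT order: [25, 19, 16, 10, 9, 5, 4, 3]
Machine loads after assignment: [30, 31, 30]
LPT makespan = 31
Lower bound = max(max_job, ceil(total/3)) = max(25, 31) = 31
Ratio = 31 / 31 = 1.0

1.0


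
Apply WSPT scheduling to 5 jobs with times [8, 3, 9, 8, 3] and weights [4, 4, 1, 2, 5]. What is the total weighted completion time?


Compute p/w ratios and sort ascending (WSPT): [(3, 5), (3, 4), (8, 4), (8, 2), (9, 1)]
Compute weighted completion times:
  Job (p=3,w=5): C=3, w*C=5*3=15
  Job (p=3,w=4): C=6, w*C=4*6=24
  Job (p=8,w=4): C=14, w*C=4*14=56
  Job (p=8,w=2): C=22, w*C=2*22=44
  Job (p=9,w=1): C=31, w*C=1*31=31
Total weighted completion time = 170

170


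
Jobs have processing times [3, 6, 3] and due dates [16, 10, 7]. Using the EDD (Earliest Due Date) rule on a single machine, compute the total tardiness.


Sort by due date (EDD order): [(3, 7), (6, 10), (3, 16)]
Compute completion times and tardiness:
  Job 1: p=3, d=7, C=3, tardiness=max(0,3-7)=0
  Job 2: p=6, d=10, C=9, tardiness=max(0,9-10)=0
  Job 3: p=3, d=16, C=12, tardiness=max(0,12-16)=0
Total tardiness = 0

0


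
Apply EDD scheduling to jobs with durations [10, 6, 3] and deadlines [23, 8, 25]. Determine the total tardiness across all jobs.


Sort by due date (EDD order): [(6, 8), (10, 23), (3, 25)]
Compute completion times and tardiness:
  Job 1: p=6, d=8, C=6, tardiness=max(0,6-8)=0
  Job 2: p=10, d=23, C=16, tardiness=max(0,16-23)=0
  Job 3: p=3, d=25, C=19, tardiness=max(0,19-25)=0
Total tardiness = 0

0


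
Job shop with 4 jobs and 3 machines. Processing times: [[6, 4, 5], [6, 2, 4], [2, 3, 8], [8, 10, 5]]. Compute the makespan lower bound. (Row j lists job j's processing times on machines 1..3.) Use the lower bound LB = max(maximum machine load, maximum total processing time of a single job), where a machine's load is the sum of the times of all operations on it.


Machine loads:
  Machine 1: 6 + 6 + 2 + 8 = 22
  Machine 2: 4 + 2 + 3 + 10 = 19
  Machine 3: 5 + 4 + 8 + 5 = 22
Max machine load = 22
Job totals:
  Job 1: 15
  Job 2: 12
  Job 3: 13
  Job 4: 23
Max job total = 23
Lower bound = max(22, 23) = 23

23


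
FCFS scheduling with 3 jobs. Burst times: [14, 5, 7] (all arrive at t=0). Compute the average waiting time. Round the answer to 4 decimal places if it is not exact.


FCFS order (as given): [14, 5, 7]
Waiting times:
  Job 1: wait = 0
  Job 2: wait = 14
  Job 3: wait = 19
Sum of waiting times = 33
Average waiting time = 33/3 = 11.0

11.0


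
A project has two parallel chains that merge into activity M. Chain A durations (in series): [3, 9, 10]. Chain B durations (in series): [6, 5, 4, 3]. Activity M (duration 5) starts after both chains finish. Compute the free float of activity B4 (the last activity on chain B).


ES(B4) = sum of predecessors on chain B = 15
EF(B4) = ES + duration = 15 + 3 = 18
Successor of B4 is M. ES(M) = max(sum(A), sum(B)) = max(22, 18) = 22
Free float = ES(successor) - EF(current) = 22 - 18 = 4

4


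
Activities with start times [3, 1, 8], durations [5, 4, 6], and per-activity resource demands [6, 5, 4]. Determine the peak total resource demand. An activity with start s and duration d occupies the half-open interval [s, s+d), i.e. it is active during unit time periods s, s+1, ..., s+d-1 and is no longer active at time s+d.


Each activity i is active on [start_i, start_i + duration_i).
Compute total resource usage per time slot:
  t=0: active resources = [], total = 0
  t=1: active resources = [5], total = 5
  t=2: active resources = [5], total = 5
  t=3: active resources = [6, 5], total = 11
  t=4: active resources = [6, 5], total = 11
  t=5: active resources = [6], total = 6
  t=6: active resources = [6], total = 6
  t=7: active resources = [6], total = 6
  t=8: active resources = [4], total = 4
  t=9: active resources = [4], total = 4
  t=10: active resources = [4], total = 4
  t=11: active resources = [4], total = 4
  t=12: active resources = [4], total = 4
  t=13: active resources = [4], total = 4
Peak resource demand = 11

11


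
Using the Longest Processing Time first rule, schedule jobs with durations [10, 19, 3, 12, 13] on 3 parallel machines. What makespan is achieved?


Sort jobs in decreasing order (LPT): [19, 13, 12, 10, 3]
Assign each job to the least loaded machine:
  Machine 1: jobs [19], load = 19
  Machine 2: jobs [13, 3], load = 16
  Machine 3: jobs [12, 10], load = 22
Makespan = max load = 22

22


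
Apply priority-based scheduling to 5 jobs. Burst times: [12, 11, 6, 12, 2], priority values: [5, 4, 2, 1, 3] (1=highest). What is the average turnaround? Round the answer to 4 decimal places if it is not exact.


Sort by priority (ascending = highest first):
Order: [(1, 12), (2, 6), (3, 2), (4, 11), (5, 12)]
Completion times:
  Priority 1, burst=12, C=12
  Priority 2, burst=6, C=18
  Priority 3, burst=2, C=20
  Priority 4, burst=11, C=31
  Priority 5, burst=12, C=43
Average turnaround = 124/5 = 24.8

24.8


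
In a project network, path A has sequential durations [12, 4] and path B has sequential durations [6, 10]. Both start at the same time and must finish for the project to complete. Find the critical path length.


Path A total = 12 + 4 = 16
Path B total = 6 + 10 = 16
Critical path = longest path = max(16, 16) = 16

16


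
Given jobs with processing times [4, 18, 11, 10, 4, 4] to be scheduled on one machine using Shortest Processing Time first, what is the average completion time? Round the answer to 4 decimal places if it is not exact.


Sort jobs by processing time (SPT order): [4, 4, 4, 10, 11, 18]
Compute completion times sequentially:
  Job 1: processing = 4, completes at 4
  Job 2: processing = 4, completes at 8
  Job 3: processing = 4, completes at 12
  Job 4: processing = 10, completes at 22
  Job 5: processing = 11, completes at 33
  Job 6: processing = 18, completes at 51
Sum of completion times = 130
Average completion time = 130/6 = 21.6667

21.6667


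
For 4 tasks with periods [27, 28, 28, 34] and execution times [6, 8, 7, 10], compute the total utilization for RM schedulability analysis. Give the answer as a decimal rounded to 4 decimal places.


Compute individual utilizations (exact fractions):
  Task 1: C/T = 6/27 = 2/9 (approx. 0.2222)
  Task 2: C/T = 8/28 = 2/7 (approx. 0.2857)
  Task 3: C/T = 7/28 = 1/4 (approx. 0.25)
  Task 4: C/T = 10/34 = 5/17 (approx. 0.2941)
Total utilization U = 2/9 + 2/7 + 1/4 + 5/17 = 4507/4284
Rounded to 4 decimal places: U = 1.0521
RM (Liu & Layland) bound for 4 tasks = 0.756828; compare with U = 4507/4284 (approx. 1.052054)
U > 1, so the task set is not schedulable (processor overloaded).

1.0521


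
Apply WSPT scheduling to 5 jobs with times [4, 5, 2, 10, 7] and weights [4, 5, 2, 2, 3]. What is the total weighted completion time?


Compute p/w ratios and sort ascending (WSPT): [(4, 4), (5, 5), (2, 2), (7, 3), (10, 2)]
Compute weighted completion times:
  Job (p=4,w=4): C=4, w*C=4*4=16
  Job (p=5,w=5): C=9, w*C=5*9=45
  Job (p=2,w=2): C=11, w*C=2*11=22
  Job (p=7,w=3): C=18, w*C=3*18=54
  Job (p=10,w=2): C=28, w*C=2*28=56
Total weighted completion time = 193

193


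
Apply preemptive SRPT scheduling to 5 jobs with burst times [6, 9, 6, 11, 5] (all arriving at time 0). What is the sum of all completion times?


Since all jobs arrive at t=0, SRPT equals SPT ordering.
SPT order: [5, 6, 6, 9, 11]
Completion times:
  Job 1: p=5, C=5
  Job 2: p=6, C=11
  Job 3: p=6, C=17
  Job 4: p=9, C=26
  Job 5: p=11, C=37
Total completion time = 5 + 11 + 17 + 26 + 37 = 96

96


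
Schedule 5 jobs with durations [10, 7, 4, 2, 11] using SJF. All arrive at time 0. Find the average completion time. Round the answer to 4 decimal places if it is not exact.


SJF order (ascending): [2, 4, 7, 10, 11]
Completion times:
  Job 1: burst=2, C=2
  Job 2: burst=4, C=6
  Job 3: burst=7, C=13
  Job 4: burst=10, C=23
  Job 5: burst=11, C=34
Average completion = 78/5 = 15.6

15.6


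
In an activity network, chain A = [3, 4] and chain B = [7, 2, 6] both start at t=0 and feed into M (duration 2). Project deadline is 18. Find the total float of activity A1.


Forward pass: ES(A1) = sum of predecessors on chain A = 0
EF = ES + duration = 0 + 3 = 3
Backward pass: LF(M) = deadline = 18; LS(M) = 18 - 2 = 16
LF(A1) = LS(M) - sum(successors on chain A) = 16 - 4 = 12
LS = LF - duration = 12 - 3 = 9
Total float = LS - ES = 9 - 0 = 9

9


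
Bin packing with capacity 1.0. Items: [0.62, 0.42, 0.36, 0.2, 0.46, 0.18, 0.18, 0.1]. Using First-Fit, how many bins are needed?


Place items sequentially using First-Fit:
  Item 0.62 -> new Bin 1
  Item 0.42 -> new Bin 2
  Item 0.36 -> Bin 1 (now 0.98)
  Item 0.2 -> Bin 2 (now 0.62)
  Item 0.46 -> new Bin 3
  Item 0.18 -> Bin 2 (now 0.8)
  Item 0.18 -> Bin 2 (now 0.98)
  Item 0.1 -> Bin 3 (now 0.56)
Total bins used = 3

3


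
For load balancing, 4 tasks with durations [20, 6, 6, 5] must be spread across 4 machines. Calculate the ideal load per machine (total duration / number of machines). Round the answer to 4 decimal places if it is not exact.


Total processing time = 20 + 6 + 6 + 5 = 37
Number of machines = 4
Ideal balanced load = 37 / 4 = 9.25

9.25


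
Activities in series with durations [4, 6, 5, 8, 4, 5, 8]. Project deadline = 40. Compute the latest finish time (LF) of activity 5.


LF(activity 5) = deadline - sum of successor durations
Successors: activities 6 through 7 with durations [5, 8]
Sum of successor durations = 13
LF = 40 - 13 = 27

27


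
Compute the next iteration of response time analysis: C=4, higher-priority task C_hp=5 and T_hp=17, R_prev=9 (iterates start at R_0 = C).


R_next = C + ceil(R_prev / T_hp) * C_hp
ceil(9 / 17) = ceil(0.5294) = 1
Interference = 1 * 5 = 5
R_next = 4 + 5 = 9
R_next = R_prev, so the iteration has converged (response time = 9).

9


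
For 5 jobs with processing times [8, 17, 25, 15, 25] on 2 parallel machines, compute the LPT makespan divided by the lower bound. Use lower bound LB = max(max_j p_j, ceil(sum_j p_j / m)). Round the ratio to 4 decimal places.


LPT order: [25, 25, 17, 15, 8]
Machine loads after assignment: [42, 48]
LPT makespan = 48
Lower bound = max(max_job, ceil(total/2)) = max(25, 45) = 45
Ratio = 48 / 45 = 1.0667

1.0667


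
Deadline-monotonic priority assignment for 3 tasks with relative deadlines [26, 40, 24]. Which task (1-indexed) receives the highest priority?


Sort tasks by relative deadline (ascending):
  Task 3: deadline = 24
  Task 1: deadline = 26
  Task 2: deadline = 40
Priority order (highest first): [3, 1, 2]
Highest priority task = 3

3


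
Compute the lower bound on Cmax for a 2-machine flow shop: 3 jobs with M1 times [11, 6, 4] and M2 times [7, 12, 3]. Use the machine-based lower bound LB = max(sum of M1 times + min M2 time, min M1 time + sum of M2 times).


LB1 = sum(M1 times) + min(M2 times) = 21 + 3 = 24
LB2 = min(M1 times) + sum(M2 times) = 4 + 22 = 26
Lower bound = max(LB1, LB2) = max(24, 26) = 26

26


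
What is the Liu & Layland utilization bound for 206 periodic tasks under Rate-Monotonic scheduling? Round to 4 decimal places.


Compute 2^(1/206) = 1.0033704594
Subtract 1: 1.0033704594 - 1 = 0.0033704594
Multiply by n: 206 * 0.0033704594 = 0.6943146364
Round to 4 dp: 0.6943

0.6943


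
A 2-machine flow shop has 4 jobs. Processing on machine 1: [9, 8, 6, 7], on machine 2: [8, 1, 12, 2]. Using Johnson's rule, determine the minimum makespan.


Apply Johnson's rule:
  Group 1 (a <= b): [(3, 6, 12)]
  Group 2 (a > b): [(1, 9, 8), (4, 7, 2), (2, 8, 1)]
Optimal job order: [3, 1, 4, 2]
Schedule:
  Job 3: M1 done at 6, M2 done at 18
  Job 1: M1 done at 15, M2 done at 26
  Job 4: M1 done at 22, M2 done at 28
  Job 2: M1 done at 30, M2 done at 31
Makespan = 31

31


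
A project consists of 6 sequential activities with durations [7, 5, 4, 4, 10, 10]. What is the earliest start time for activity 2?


Activity 2 starts after activities 1 through 1 complete.
Predecessor durations: [7]
ES = 7 = 7

7


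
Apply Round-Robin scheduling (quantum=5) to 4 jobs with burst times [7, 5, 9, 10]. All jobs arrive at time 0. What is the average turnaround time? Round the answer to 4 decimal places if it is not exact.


Time quantum = 5
Execution trace:
  J1 runs 5 units, time = 5
  J2 runs 5 units, time = 10
  J3 runs 5 units, time = 15
  J4 runs 5 units, time = 20
  J1 runs 2 units, time = 22
  J3 runs 4 units, time = 26
  J4 runs 5 units, time = 31
Finish times: [22, 10, 26, 31]
Average turnaround = 89/4 = 22.25

22.25


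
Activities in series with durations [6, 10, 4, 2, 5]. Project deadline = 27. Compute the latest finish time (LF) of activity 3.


LF(activity 3) = deadline - sum of successor durations
Successors: activities 4 through 5 with durations [2, 5]
Sum of successor durations = 7
LF = 27 - 7 = 20

20
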